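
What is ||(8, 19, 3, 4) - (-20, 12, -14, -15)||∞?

max(|x_i - y_i|) = max(|8 - (-20)|, |19 - 12|, |3 - (-14)|, |4 - (-15)|) = max(28, 7, 17, 19) = 28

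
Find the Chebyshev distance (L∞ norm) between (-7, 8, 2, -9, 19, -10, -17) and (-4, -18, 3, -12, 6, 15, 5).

max(|x_i - y_i|) = max(|-7 - (-4)|, |8 - (-18)|, |2 - 3|, |-9 - (-12)|, |19 - 6|, |-10 - 15|, |-17 - 5|) = max(3, 26, 1, 3, 13, 25, 22) = 26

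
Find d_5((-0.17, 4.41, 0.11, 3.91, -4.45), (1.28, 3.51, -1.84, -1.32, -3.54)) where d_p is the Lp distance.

(Σ|x_i - y_i|^5)^(1/5) = (|-0.17 - 1.28|^5 + |4.41 - 3.51|^5 + |0.11 - (-1.84)|^5 + |3.91 - (-1.32)|^5 + |-4.45 - (-3.54)|^5)^(1/5)
= (1.45^5 + 0.9^5 + 1.95^5 + 5.23^5 + 0.91^5)^(1/5) ≈ (6.4097 + 0.5905 + 28.1951 + 3912.9874 + 0.624)^(1/5) = (3948.8067)^(1/5) ≈ 5.2395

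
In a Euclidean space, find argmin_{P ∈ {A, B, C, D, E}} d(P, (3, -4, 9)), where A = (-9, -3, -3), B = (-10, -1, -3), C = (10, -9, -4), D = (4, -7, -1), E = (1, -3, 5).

Distances: d(A) = 17, d(B) ≈ 17.9444, d(C) ≈ 15.5885, d(D) ≈ 10.4881, d(E) ≈ 4.5826. Nearest: E = (1, -3, 5) with distance 4.5826.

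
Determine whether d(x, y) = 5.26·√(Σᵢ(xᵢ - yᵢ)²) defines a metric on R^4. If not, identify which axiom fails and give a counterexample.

Yes. The L2 (Euclidean) norm induces a metric on R^4, and multiplying a metric by a positive constant 5.26 > 0 preserves all four axioms: non-negativity (5.26·||x-y|| ≥ 0), identity (5.26·||x-y|| = 0 ⟺ ||x-y|| = 0 ⟺ x = y), symmetry (||x-y|| = ||y-x||), and the triangle inequality (5.26·||x-z|| ≤ 5.26·||x-y|| + 5.26·||y-z||). So d is a metric.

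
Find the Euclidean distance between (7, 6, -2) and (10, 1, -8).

√(Σ(x_i - y_i)²) = √((7 - 10)² + (6 - 1)² + (-2 - (-8))²)
= √((-3)² + 5² + 6²) = √(9 + 25 + 36) = √70 ≈ 8.3666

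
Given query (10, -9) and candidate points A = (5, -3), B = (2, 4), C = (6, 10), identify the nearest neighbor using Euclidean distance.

Distances: d(A) ≈ 7.8102, d(B) ≈ 15.2643, d(C) ≈ 19.4165. Nearest: A = (5, -3) with distance 7.8102.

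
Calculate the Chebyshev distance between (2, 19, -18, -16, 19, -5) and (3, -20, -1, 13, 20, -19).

max(|x_i - y_i|) = max(|2 - 3|, |19 - (-20)|, |-18 - (-1)|, |-16 - 13|, |19 - 20|, |-5 - (-19)|) = max(1, 39, 17, 29, 1, 14) = 39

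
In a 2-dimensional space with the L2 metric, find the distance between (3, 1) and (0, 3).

(Σ|x_i - y_i|^2)^(1/2) = (|3 - 0|^2 + |1 - 3|^2)^(1/2)
= (3^2 + 2^2)^(1/2) = (9 + 4)^(1/2) = (13)^(1/2) ≈ 3.6056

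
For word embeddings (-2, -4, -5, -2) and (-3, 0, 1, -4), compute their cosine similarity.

With u = (-2, -4, -5, -2), v = (-3, 0, 1, -4):
u·v = (-2)·(-3) + (-4)·0 + (-5)·1 + (-2)·(-4) = 6 + 0 + (-5) + 8 = 9.
|u| = √((-2)² + (-4)² + (-5)² + (-2)²) = √49, |v| = √((-3)² + 0² + 1² + (-4)²) = √26, so |u||v| = √(49·26) = √1274.
cos θ = (u·v)/(|u||v|) = 9/√1274 ≈ 0.2521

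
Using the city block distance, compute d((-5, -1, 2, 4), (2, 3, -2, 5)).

Σ|x_i - y_i| = |-5 - 2| + |-1 - 3| + |2 - (-2)| + |4 - 5| = 7 + 4 + 4 + 1 = 16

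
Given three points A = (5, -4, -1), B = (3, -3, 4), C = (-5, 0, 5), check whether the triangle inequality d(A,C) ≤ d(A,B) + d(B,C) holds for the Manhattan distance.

d(A,B) = 2 + 1 + 5 = 8, d(B,C) = 8 + 3 + 1 = 12, d(A,C) = 10 + 4 + 6 = 20.
d(A,C) = 20 ≤ 8 + 12 = 20. Triangle inequality is satisfied.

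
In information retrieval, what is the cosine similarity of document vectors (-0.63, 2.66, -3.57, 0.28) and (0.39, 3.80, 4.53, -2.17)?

With u = (-0.63, 2.66, -3.57, 0.28), v = (0.39, 3.80, 4.53, -2.17):
u·v = (-0.63)·0.39 + 2.66·3.8 + (-3.57)·4.53 + 0.28·(-2.17) = (-0.2457) + 10.108 + (-16.1721) + (-0.6076) = -6.9174.
|u| = √((-0.63)² + 2.66² + (-3.57)² + 0.28²) = √(0.3969 + 7.0756 + 12.7449 + 0.0784) = √20.2958, |v| = √(0.39² + 3.8² + 4.53² + (-2.17)²) = √(0.1521 + 14.44 + 20.5209 + 4.7089) = √39.8219.
cos θ = (u·v)/(|u||v|) = -6.9174/(√20.2958·√39.8219) ≈ -0.2433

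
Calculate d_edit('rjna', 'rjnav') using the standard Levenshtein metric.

Let D[i][j] be the edit distance between the first i characters of 'rjna' and the first j characters of 'rjnav', with D[i][0] = i, D[0][j] = j, and D[i][j] = D[i-1][j-1] if the characters match, else 1 + min(D[i-1][j], D[i][j-1], D[i-1][j-1]). Filling the table (rows: prefixes of 'rjna', columns: prefixes of 'rjnav'):
     ε  r  j  n  a  v
  ε  0  1  2  3  4  5
  r  1  0  1  2  3  4
  j  2  1  0  1  2  3
  n  3  2  1  0  1  2
  a  4  3  2  1  0  1
The bottom-right entry gives D[4][5] = 1, so no sequence of fewer than 1 edit works. Backtracking through the table gives one optimal edit sequence (1 edit):
  rjna → rjnav (ins v @5)
Edit distance = 1.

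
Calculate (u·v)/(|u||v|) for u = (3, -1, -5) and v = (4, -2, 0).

With u = (3, -1, -5), v = (4, -2, 0):
u·v = 3·4 + (-1)·(-2) + (-5)·0 = 12 + 2 + 0 = 14.
|u| = √(3² + (-1)² + (-5)²) = √35, |v| = √(4² + (-2)² + 0²) = √20, so |u||v| = √(35·20) = √700.
cos θ = (u·v)/(|u||v|) = 14/√700 ≈ 0.5292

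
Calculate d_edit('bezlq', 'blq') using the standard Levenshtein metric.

Let D[i][j] be the edit distance between the first i characters of 'bezlq' and the first j characters of 'blq', with D[i][0] = i, D[0][j] = j, and D[i][j] = D[i-1][j-1] if the characters match, else 1 + min(D[i-1][j], D[i][j-1], D[i-1][j-1]). Filling the table (rows: prefixes of 'bezlq', columns: prefixes of 'blq'):
     ε  b  l  q
  ε  0  1  2  3
  b  1  0  1  2
  e  2  1  1  2
  z  3  2  2  2
  l  4  3  2  3
  q  5  4  3  2
The bottom-right entry gives D[5][3] = 2, so no sequence of fewer than 2 edits works. Backtracking through the table gives one optimal edit sequence (2 edits):
  bezlq → bzlq (del e @2)
  bzlq → blq (del z @2)
Edit distance = 2.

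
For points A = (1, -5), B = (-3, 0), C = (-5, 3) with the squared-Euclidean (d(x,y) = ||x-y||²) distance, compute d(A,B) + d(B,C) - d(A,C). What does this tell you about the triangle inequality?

d(A,B) = 4² + 5² = 41, d(B,C) = 2² + 3² = 13, d(A,C) = 6² + 8² = 100.
d(A,B) + d(B,C) - d(A,C) = 41 + 13 - 100 = 54 - 100 = -46. This is < 0, so the triangle inequality FAILS for these points (squared-Euclidean is not a metric).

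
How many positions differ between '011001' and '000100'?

Differing positions: 2, 3, 4, 6. Hamming distance = 4.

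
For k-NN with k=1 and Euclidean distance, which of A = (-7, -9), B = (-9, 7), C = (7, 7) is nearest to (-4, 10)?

Distances: d(A) ≈ 19.2354, d(B) ≈ 5.831, d(C) ≈ 11.4018. Nearest: B = (-9, 7) with distance 5.831.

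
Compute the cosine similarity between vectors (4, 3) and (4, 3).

With u = (4, 3), v = (4, 3):
u·v = 4·4 + 3·3 = 16 + 9 = 25.
|u| = √(4² + 3²) = √25, |v| = √(4² + 3²) = √25, so |u||v| = √(25·25) = √625 = 25.
cos θ = (u·v)/(|u||v|) = 25/25 = 1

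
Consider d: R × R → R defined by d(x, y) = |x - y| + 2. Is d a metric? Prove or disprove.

No. d fails identity of indiscernibles (specifically d(x,x) = 0): d(8, 8) = |8 - 8| + 2 = 0 + 2 = 2 ≠ 0.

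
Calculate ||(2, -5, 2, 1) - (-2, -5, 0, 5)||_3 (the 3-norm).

(Σ|x_i - y_i|^3)^(1/3) = (|2 - (-2)|^3 + |-5 - (-5)|^3 + |2 - 0|^3 + |1 - 5|^3)^(1/3)
= (4^3 + 0^3 + 2^3 + 4^3)^(1/3) = (64 + 0 + 8 + 64)^(1/3) = (136)^(1/3) ≈ 5.1426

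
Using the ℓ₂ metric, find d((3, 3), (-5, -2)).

√(Σ(x_i - y_i)²) = √((3 - (-5))² + (3 - (-2))²)
= √(8² + 5²) = √(64 + 25) = √89 ≈ 9.434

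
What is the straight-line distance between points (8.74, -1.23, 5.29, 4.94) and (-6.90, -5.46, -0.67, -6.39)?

√(Σ(x_i - y_i)²) = √((8.74 - (-6.9))² + (-1.23 - (-5.46))² + (5.29 - (-0.67))² + (4.94 - (-6.39))²)
= √(15.64² + 4.23² + 5.96² + 11.33²) = √(244.6096 + 17.8929 + 35.5216 + 128.3689) = √426.393 ≈ 20.6493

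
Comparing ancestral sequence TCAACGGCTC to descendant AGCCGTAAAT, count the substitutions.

Differing positions: 1, 2, 3, 4, 5, 6, 7, 8, 9, 10. Hamming distance = 10.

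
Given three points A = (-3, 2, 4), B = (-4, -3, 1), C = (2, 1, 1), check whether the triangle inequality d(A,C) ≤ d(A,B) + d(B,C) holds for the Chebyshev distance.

d(A,B) = max(1, 5, 3) = 5, d(B,C) = max(6, 4, 0) = 6, d(A,C) = max(5, 1, 3) = 5.
d(A,C) = 5 ≤ 5 + 6 = 11. Triangle inequality is satisfied.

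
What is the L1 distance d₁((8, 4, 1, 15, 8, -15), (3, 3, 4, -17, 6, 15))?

Σ|x_i - y_i| = |8 - 3| + |4 - 3| + |1 - 4| + |15 - (-17)| + |8 - 6| + |-15 - 15| = 5 + 1 + 3 + 32 + 2 + 30 = 73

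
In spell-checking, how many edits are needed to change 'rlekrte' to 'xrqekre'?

Let D[i][j] be the edit distance between the first i characters of 'rlekrte' and the first j characters of 'xrqekre', with D[i][0] = i, D[0][j] = j, and D[i][j] = D[i-1][j-1] if the characters match, else 1 + min(D[i-1][j], D[i][j-1], D[i-1][j-1]). Filling the table (rows: prefixes of 'rlekrte', columns: prefixes of 'xrqekre'):
     ε  x  r  q  e  k  r  e
  ε  0  1  2  3  4  5  6  7
  r  1  1  1  2  3  4  5  6
  l  2  2  2  2  3  4  5  6
  e  3  3  3  3  2  3  4  5
  k  4  4  4  4  3  2  3  4
  r  5  5  4  5  4  3  2  3
  t  6  6  5  5  5  4  3  3
  e  7  7  6  6  5  5  4  3
The bottom-right entry gives D[7][7] = 3, so no sequence of fewer than 3 edits works. Backtracking through the table gives one optimal edit sequence (3 edits):
  rlekrte → xrlekrte (ins x @1)
  xrlekrte → xrqekrte (sub l→q @3)
  xrqekrte → xrqekre (del t @7)
Edit distance = 3.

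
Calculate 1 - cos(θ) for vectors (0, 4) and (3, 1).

With u = (0, 4), v = (3, 1):
u·v = 0·3 + 4·1 = 0 + 4 = 4.
|u| = √(0² + 4²) = √16, |v| = √(3² + 1²) = √10, so |u||v| = √(16·10) = √160.
cos θ = (u·v)/(|u||v|) = 4/√160 ≈ 0.3162
Cosine distance = 1 - cos θ ≈ 1 - 0.3162 = 0.6838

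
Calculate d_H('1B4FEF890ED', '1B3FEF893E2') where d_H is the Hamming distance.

Differing positions: 3, 9, 11. Hamming distance = 3.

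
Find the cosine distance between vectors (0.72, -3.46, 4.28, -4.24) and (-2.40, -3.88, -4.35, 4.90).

With u = (0.72, -3.46, 4.28, -4.24), v = (-2.40, -3.88, -4.35, 4.90):
u·v = 0.72·(-2.4) + (-3.46)·(-3.88) + 4.28·(-4.35) + (-4.24)·4.9 = (-1.728) + 13.4248 + (-18.618) + (-20.776) = -27.6972.
|u| = √(0.72² + (-3.46)² + 4.28² + (-4.24)²) = √(0.5184 + 11.9716 + 18.3184 + 17.9776) = √48.786, |v| = √((-2.4)² + (-3.88)² + (-4.35)² + 4.9²) = √(5.76 + 15.0544 + 18.9225 + 24.01) = √63.7469.
cos θ = (u·v)/(|u||v|) = -27.6972/(√48.786·√63.7469) ≈ -0.4967
Cosine distance = 1 - cos θ ≈ 1 - (-0.4967) = 1.4967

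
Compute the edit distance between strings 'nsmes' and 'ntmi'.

Let D[i][j] be the edit distance between the first i characters of 'nsmes' and the first j characters of 'ntmi', with D[i][0] = i, D[0][j] = j, and D[i][j] = D[i-1][j-1] if the characters match, else 1 + min(D[i-1][j], D[i][j-1], D[i-1][j-1]). Filling the table (rows: prefixes of 'nsmes', columns: prefixes of 'ntmi'):
     ε  n  t  m  i
  ε  0  1  2  3  4
  n  1  0  1  2  3
  s  2  1  1  2  3
  m  3  2  2  1  2
  e  4  3  3  2  2
  s  5  4  4  3  3
The bottom-right entry gives D[5][4] = 3, so no sequence of fewer than 3 edits works. Backtracking through the table gives one optimal edit sequence (3 edits):
  nsmes → ntmes (sub s→t @2)
  ntmes → ntms (del e @4)
  ntms → ntmi (sub s→i @4)
Edit distance = 3.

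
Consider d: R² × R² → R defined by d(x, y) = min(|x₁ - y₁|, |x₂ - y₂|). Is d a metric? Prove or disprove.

No. d fails identity of indiscernibles: take x = (5, 0) and y = (5, 2). Then d(x,y) = min(|5 - 5|, |0 - 2|) = min(0, 2) = 0, yet x ≠ y.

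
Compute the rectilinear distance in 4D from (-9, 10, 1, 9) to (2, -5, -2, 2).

Σ|x_i - y_i| = |-9 - 2| + |10 - (-5)| + |1 - (-2)| + |9 - 2| = 11 + 15 + 3 + 7 = 36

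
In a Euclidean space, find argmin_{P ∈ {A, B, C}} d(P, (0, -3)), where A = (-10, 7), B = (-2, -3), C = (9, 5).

Distances: d(A) ≈ 14.1421, d(B) = 2, d(C) ≈ 12.0416. Nearest: B = (-2, -3) with distance 2.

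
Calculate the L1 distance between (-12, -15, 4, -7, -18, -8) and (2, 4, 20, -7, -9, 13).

Σ|x_i - y_i| = |-12 - 2| + |-15 - 4| + |4 - 20| + |-7 - (-7)| + |-18 - (-9)| + |-8 - 13| = 14 + 19 + 16 + 0 + 9 + 21 = 79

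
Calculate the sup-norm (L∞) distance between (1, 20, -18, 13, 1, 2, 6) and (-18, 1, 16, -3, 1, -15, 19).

max(|x_i - y_i|) = max(|1 - (-18)|, |20 - 1|, |-18 - 16|, |13 - (-3)|, |1 - 1|, |2 - (-15)|, |6 - 19|) = max(19, 19, 34, 16, 0, 17, 13) = 34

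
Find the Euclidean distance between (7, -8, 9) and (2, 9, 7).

√(Σ(x_i - y_i)²) = √((7 - 2)² + (-8 - 9)² + (9 - 7)²)
= √(5² + (-17)² + 2²) = √(25 + 289 + 4) = √318 ≈ 17.8326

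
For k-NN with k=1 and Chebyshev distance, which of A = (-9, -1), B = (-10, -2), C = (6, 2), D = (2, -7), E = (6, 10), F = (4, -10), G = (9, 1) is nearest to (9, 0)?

Distances: d(A) = 18, d(B) = 19, d(C) = 3, d(D) = 7, d(E) = 10, d(F) = 10, d(G) = 1. Nearest: G = (9, 1) with distance 1.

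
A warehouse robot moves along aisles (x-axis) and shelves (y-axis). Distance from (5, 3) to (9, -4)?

Σ|x_i - y_i| = |5 - 9| + |3 - (-4)| = 4 + 7 = 11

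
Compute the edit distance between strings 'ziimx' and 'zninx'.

Let D[i][j] be the edit distance between the first i characters of 'ziimx' and the first j characters of 'zninx', with D[i][0] = i, D[0][j] = j, and D[i][j] = D[i-1][j-1] if the characters match, else 1 + min(D[i-1][j], D[i][j-1], D[i-1][j-1]). Filling the table (rows: prefixes of 'ziimx', columns: prefixes of 'zninx'):
     ε  z  n  i  n  x
  ε  0  1  2  3  4  5
  z  1  0  1  2  3  4
  i  2  1  1  1  2  3
  i  3  2  2  1  2  3
  m  4  3  3  2  2  3
  x  5  4  4  3  3  2
The bottom-right entry gives D[5][5] = 2, so no sequence of fewer than 2 edits works. Backtracking through the table gives one optimal edit sequence (2 edits):
  ziimx → znimx (sub i→n @2)
  znimx → zninx (sub m→n @4)
Edit distance = 2.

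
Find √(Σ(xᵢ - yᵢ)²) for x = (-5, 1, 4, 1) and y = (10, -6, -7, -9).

√(Σ(x_i - y_i)²) = √((-5 - 10)² + (1 - (-6))² + (4 - (-7))² + (1 - (-9))²)
= √((-15)² + 7² + 11² + 10²) = √(225 + 49 + 121 + 100) = √495 ≈ 22.2486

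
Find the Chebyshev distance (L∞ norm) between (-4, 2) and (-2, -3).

max(|x_i - y_i|) = max(|-4 - (-2)|, |2 - (-3)|) = max(2, 5) = 5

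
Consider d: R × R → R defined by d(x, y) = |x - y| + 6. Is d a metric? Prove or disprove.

No. d fails identity of indiscernibles (specifically d(x,x) = 0): d(7, 7) = |7 - 7| + 6 = 0 + 6 = 6 ≠ 0.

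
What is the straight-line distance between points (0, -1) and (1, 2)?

√(Σ(x_i - y_i)²) = √((0 - 1)² + (-1 - 2)²)
= √((-1)² + (-3)²) = √(1 + 9) = √10 ≈ 3.1623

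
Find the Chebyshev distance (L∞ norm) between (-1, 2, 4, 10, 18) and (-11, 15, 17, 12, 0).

max(|x_i - y_i|) = max(|-1 - (-11)|, |2 - 15|, |4 - 17|, |10 - 12|, |18 - 0|) = max(10, 13, 13, 2, 18) = 18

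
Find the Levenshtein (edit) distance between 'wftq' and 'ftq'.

Let D[i][j] be the edit distance between the first i characters of 'wftq' and the first j characters of 'ftq', with D[i][0] = i, D[0][j] = j, and D[i][j] = D[i-1][j-1] if the characters match, else 1 + min(D[i-1][j], D[i][j-1], D[i-1][j-1]). Filling the table (rows: prefixes of 'wftq', columns: prefixes of 'ftq'):
     ε  f  t  q
  ε  0  1  2  3
  w  1  1  2  3
  f  2  1  2  3
  t  3  2  1  2
  q  4  3  2  1
The bottom-right entry gives D[4][3] = 1, so no sequence of fewer than 1 edit works. Backtracking through the table gives one optimal edit sequence (1 edit):
  wftq → ftq (del w @1)
Edit distance = 1.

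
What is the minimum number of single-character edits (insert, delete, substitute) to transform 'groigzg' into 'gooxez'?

Let D[i][j] be the edit distance between the first i characters of 'groigzg' and the first j characters of 'gooxez', with D[i][0] = i, D[0][j] = j, and D[i][j] = D[i-1][j-1] if the characters match, else 1 + min(D[i-1][j], D[i][j-1], D[i-1][j-1]). Filling the table (rows: prefixes of 'groigzg', columns: prefixes of 'gooxez'):
     ε  g  o  o  x  e  z
  ε  0  1  2  3  4  5  6
  g  1  0  1  2  3  4  5
  r  2  1  1  2  3  4  5
  o  3  2  1  1  2  3  4
  i  4  3  2  2  2  3  4
  g  5  4  3  3  3  3  4
  z  6  5  4  4  4  4  3
  g  7  6  5  5  5  5  4
The bottom-right entry gives D[7][6] = 4, so no sequence of fewer than 4 edits works. Backtracking through the table gives one optimal edit sequence (4 edits):
  groigzg → gooigzg (sub r→o @2)
  gooigzg → gooxgzg (sub i→x @4)
  gooxgzg → gooxezg (sub g→e @5)
  gooxezg → gooxez (del g @7)
Edit distance = 4.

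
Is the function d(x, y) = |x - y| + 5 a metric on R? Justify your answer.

No. d fails identity of indiscernibles (specifically d(x,x) = 0): d(8, 8) = |8 - 8| + 5 = 0 + 5 = 5 ≠ 0.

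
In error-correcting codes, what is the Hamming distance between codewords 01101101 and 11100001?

Differing positions: 1, 5, 6. Hamming distance = 3.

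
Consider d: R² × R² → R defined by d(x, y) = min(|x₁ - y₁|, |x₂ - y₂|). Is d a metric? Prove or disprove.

No. d fails identity of indiscernibles: take x = (0, 0) and y = (0, 7). Then d(x,y) = min(|0 - 0|, |0 - 7|) = min(0, 7) = 0, yet x ≠ y.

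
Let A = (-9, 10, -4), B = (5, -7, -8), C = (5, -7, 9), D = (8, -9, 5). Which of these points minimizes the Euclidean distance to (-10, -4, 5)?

Distances: d(A) ≈ 16.6733, d(B) ≈ 20.0749, d(C) ≈ 15.8114, d(D) ≈ 18.6815. Nearest: C = (5, -7, 9) with distance 15.8114.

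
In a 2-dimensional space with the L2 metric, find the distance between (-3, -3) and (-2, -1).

(Σ|x_i - y_i|^2)^(1/2) = (|-3 - (-2)|^2 + |-3 - (-1)|^2)^(1/2)
= (1^2 + 2^2)^(1/2) = (1 + 4)^(1/2) = (5)^(1/2) ≈ 2.2361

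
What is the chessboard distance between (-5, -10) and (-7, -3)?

max(|x_i - y_i|) = max(|-5 - (-7)|, |-10 - (-3)|) = max(2, 7) = 7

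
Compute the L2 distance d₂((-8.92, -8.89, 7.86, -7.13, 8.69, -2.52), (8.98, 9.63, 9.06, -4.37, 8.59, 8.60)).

√(Σ(x_i - y_i)²) = √((-8.92 - 8.98)² + (-8.89 - 9.63)² + (7.86 - 9.06)² + (-7.13 - (-4.37))² + (8.69 - 8.59)² + (-2.52 - 8.6)²)
= √((-17.9)² + (-18.52)² + (-1.2)² + (-2.76)² + 0.1² + (-11.12)²) = √(320.41 + 342.9904 + 1.44 + 7.6176 + 0.01 + 123.6544) = √796.1224 ≈ 28.2156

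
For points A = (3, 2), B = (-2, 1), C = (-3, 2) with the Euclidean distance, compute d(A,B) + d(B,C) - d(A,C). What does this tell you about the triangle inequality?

d(A,B) = √(5² + 1²) = √26 ≈ 5.099, d(B,C) = √(1² + 1²) = √2 ≈ 1.4142, d(A,C) = √(6² + 0²) = √36 = 6.
d(A,B) + d(B,C) - d(A,C) = 5.099 + 1.4142 - 6 = 6.5132 - 6 = 0.5132 (to 4 decimal places). This is ≥ 0, so the triangle inequality holds for these points.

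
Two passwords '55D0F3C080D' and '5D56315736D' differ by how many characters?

Differing positions: 2, 3, 4, 5, 6, 7, 8, 9, 10. Hamming distance = 9.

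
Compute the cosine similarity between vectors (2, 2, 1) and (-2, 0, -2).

With u = (2, 2, 1), v = (-2, 0, -2):
u·v = 2·(-2) + 2·0 + 1·(-2) = (-4) + 0 + (-2) = -6.
|u| = √(2² + 2² + 1²) = √9, |v| = √((-2)² + 0² + (-2)²) = √8, so |u||v| = √(9·8) = √72.
cos θ = (u·v)/(|u||v|) = -6/√72 ≈ -0.7071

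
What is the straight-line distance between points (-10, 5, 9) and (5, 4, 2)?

√(Σ(x_i - y_i)²) = √((-10 - 5)² + (5 - 4)² + (9 - 2)²)
= √((-15)² + 1² + 7²) = √(225 + 1 + 49) = √275 ≈ 16.5831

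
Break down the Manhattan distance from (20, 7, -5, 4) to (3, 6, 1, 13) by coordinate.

Σ|x_i - y_i| = |20 - 3| + |7 - 6| + |-5 - 1| + |4 - 13| = 17 + 1 + 6 + 9 = 33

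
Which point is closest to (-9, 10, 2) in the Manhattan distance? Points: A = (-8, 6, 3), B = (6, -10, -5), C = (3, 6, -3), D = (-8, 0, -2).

Distances: d(A) = 6, d(B) = 42, d(C) = 21, d(D) = 15. Nearest: A = (-8, 6, 3) with distance 6.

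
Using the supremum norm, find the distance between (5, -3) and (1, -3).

max(|x_i - y_i|) = max(|5 - 1|, |-3 - (-3)|) = max(4, 0) = 4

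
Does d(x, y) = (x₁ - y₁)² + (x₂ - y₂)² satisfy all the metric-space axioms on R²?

No. The squared Euclidean distance fails the triangle inequality. Counterexample: x = (0, 0), y = (2, 2), z = (4, 4). d(x,z) = 4² + 4² = 32, but d(x,y) + d(y,z) = (2² + 2²) + (2² + 2²) = 8 + 8 = 16. Since 32 > 16, the triangle inequality is violated. (Note: √d, the ordinary Euclidean distance, IS a metric.)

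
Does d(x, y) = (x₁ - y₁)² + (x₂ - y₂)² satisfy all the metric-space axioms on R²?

No. The squared Euclidean distance fails the triangle inequality. Counterexample: x = (0, 0), y = (2, 2), z = (4, 4). d(x,z) = 4² + 4² = 32, but d(x,y) + d(y,z) = (2² + 2²) + (2² + 2²) = 8 + 8 = 16. Since 32 > 16, the triangle inequality is violated. (Note: √d, the ordinary Euclidean distance, IS a metric.)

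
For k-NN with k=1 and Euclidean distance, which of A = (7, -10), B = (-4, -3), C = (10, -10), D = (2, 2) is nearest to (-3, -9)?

Distances: d(A) ≈ 10.0499, d(B) ≈ 6.0828, d(C) ≈ 13.0384, d(D) ≈ 12.083. Nearest: B = (-4, -3) with distance 6.0828.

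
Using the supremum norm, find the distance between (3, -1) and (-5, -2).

max(|x_i - y_i|) = max(|3 - (-5)|, |-1 - (-2)|) = max(8, 1) = 8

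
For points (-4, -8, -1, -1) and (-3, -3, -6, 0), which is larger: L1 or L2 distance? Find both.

L1 = |-4 - (-3)| + |-8 - (-3)| + |-1 - (-6)| + |-1 - 0| = 1 + 5 + 5 + 1 = 12
L2 = √(1² + 5² + 5² + 1²) = √52 ≈ 7.2111
L1 ≥ L2 always (equality iff movement is along one axis); L1 > L2 here.
Ratio L1/L2 = 12/√52 ≈ 1.6641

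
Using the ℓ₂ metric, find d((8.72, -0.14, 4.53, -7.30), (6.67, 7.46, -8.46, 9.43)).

√(Σ(x_i - y_i)²) = √((8.72 - 6.67)² + (-0.14 - 7.46)² + (4.53 - (-8.46))² + (-7.3 - 9.43)²)
= √(2.05² + (-7.6)² + 12.99² + (-16.73)²) = √(4.2025 + 57.76 + 168.7401 + 279.8929) = √510.5955 ≈ 22.5964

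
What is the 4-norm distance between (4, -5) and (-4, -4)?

(Σ|x_i - y_i|^4)^(1/4) = (|4 - (-4)|^4 + |-5 - (-4)|^4)^(1/4)
= (8^4 + 1^4)^(1/4) = (4096 + 1)^(1/4) = (4097)^(1/4) ≈ 8.0005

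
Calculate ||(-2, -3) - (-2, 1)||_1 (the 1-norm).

Σ|x_i - y_i| = |-2 - (-2)| + |-3 - 1| = 0 + 4 = 4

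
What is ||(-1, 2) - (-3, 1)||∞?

max(|x_i - y_i|) = max(|-1 - (-3)|, |2 - 1|) = max(2, 1) = 2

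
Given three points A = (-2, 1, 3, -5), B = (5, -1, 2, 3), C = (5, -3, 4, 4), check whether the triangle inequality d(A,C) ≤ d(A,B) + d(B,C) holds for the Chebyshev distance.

d(A,B) = max(7, 2, 1, 8) = 8, d(B,C) = max(0, 2, 2, 1) = 2, d(A,C) = max(7, 4, 1, 9) = 9.
d(A,C) = 9 ≤ 8 + 2 = 10. Triangle inequality is satisfied.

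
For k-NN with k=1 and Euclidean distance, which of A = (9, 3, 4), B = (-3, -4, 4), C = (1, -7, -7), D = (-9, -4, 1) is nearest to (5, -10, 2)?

Distances: d(A) ≈ 13.7477, d(B) ≈ 10.198, d(C) ≈ 10.2956, d(D) ≈ 15.2643. Nearest: B = (-3, -4, 4) with distance 10.198.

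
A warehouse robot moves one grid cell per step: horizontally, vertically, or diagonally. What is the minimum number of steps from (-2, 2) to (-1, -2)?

max(|x_i - y_i|) = max(|-2 - (-1)|, |2 - (-2)|) = max(1, 4) = 4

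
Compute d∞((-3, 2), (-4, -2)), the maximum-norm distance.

max(|x_i - y_i|) = max(|-3 - (-4)|, |2 - (-2)|) = max(1, 4) = 4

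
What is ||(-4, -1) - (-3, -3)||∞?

max(|x_i - y_i|) = max(|-4 - (-3)|, |-1 - (-3)|) = max(1, 2) = 2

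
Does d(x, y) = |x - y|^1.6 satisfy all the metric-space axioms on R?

No. d(x,y) = |x-y|^1.6 fails the triangle inequality since p = 1.6 > 1. Counterexample: x = -4, y = 4, z = 5. d(x,z) = |-4 - 5|^1.6 = 9^1.6 ≈ 33.6347, but d(x,y) + d(y,z) = 8^1.6 + 1^1.6 ≈ 27.8576 + 1 = 28.8576. Since 33.6347 > 28.8576, the triangle inequality is violated.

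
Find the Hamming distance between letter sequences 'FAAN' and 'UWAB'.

Differing positions: 1, 2, 4. Hamming distance = 3.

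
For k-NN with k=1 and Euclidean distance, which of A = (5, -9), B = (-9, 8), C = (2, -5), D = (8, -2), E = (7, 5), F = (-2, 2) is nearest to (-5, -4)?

Distances: d(A) ≈ 11.1803, d(B) ≈ 12.6491, d(C) ≈ 7.0711, d(D) ≈ 13.1529, d(E) = 15, d(F) ≈ 6.7082. Nearest: F = (-2, 2) with distance 6.7082.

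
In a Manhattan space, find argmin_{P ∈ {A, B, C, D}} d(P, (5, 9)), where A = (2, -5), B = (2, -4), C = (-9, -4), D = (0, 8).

Distances: d(A) = 17, d(B) = 16, d(C) = 27, d(D) = 6. Nearest: D = (0, 8) with distance 6.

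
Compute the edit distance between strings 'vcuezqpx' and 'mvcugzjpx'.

Let D[i][j] be the edit distance between the first i characters of 'vcuezqpx' and the first j characters of 'mvcugzjpx', with D[i][0] = i, D[0][j] = j, and D[i][j] = D[i-1][j-1] if the characters match, else 1 + min(D[i-1][j], D[i][j-1], D[i-1][j-1]). Filling the table (rows: prefixes of 'vcuezqpx', columns: prefixes of 'mvcugzjpx'):
     ε  m  v  c  u  g  z  j  p  x
  ε  0  1  2  3  4  5  6  7  8  9
  v  1  1  1  2  3  4  5  6  7  8
  c  2  2  2  1  2  3  4  5  6  7
  u  3  3  3  2  1  2  3  4  5  6
  e  4  4  4  3  2  2  3  4  5  6
  z  5  5  5  4  3  3  2  3  4  5
  q  6  6  6  5  4  4  3  3  4  5
  p  7  7  7  6  5  5  4  4  3  4
  x  8  8  8  7  6  6  5  5  4  3
The bottom-right entry gives D[8][9] = 3, so no sequence of fewer than 3 edits works. Backtracking through the table gives one optimal edit sequence (3 edits):
  vcuezqpx → mvcuezqpx (ins m @1)
  mvcuezqpx → mvcugzqpx (sub e→g @5)
  mvcugzqpx → mvcugzjpx (sub q→j @7)
Edit distance = 3.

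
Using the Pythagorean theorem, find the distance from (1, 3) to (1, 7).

√(Σ(x_i - y_i)²) = √((1 - 1)² + (3 - 7)²)
= √(0² + (-4)²) = √(0 + 16) = √16 = 4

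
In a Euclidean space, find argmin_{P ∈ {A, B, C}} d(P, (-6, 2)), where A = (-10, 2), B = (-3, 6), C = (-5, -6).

Distances: d(A) = 4, d(B) = 5, d(C) ≈ 8.0623. Nearest: A = (-10, 2) with distance 4.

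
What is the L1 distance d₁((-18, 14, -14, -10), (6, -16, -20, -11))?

Σ|x_i - y_i| = |-18 - 6| + |14 - (-16)| + |-14 - (-20)| + |-10 - (-11)| = 24 + 30 + 6 + 1 = 61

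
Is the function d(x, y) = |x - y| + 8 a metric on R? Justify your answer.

No. d fails identity of indiscernibles (specifically d(x,x) = 0): d(-6, -6) = |-6 - (-6)| + 8 = 0 + 8 = 8 ≠ 0.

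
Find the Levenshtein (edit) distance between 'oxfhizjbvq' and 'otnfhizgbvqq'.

Let D[i][j] be the edit distance between the first i characters of 'oxfhizjbvq' and the first j characters of 'otnfhizgbvqq', with D[i][0] = i, D[0][j] = j, and D[i][j] = D[i-1][j-1] if the characters match, else 1 + min(D[i-1][j], D[i][j-1], D[i-1][j-1]). Filling the table (rows: prefixes of 'oxfhizjbvq', columns: prefixes of 'otnfhizgbvqq'):
     ε  o  t  n  f  h  i  z  g  b  v  q  q
  ε  0  1  2  3  4  5  6  7  8  9 10 11 12
  o  1  0  1  2  3  4  5  6  7  8  9 10 11
  x  2  1  1  2  3  4  5  6  7  8  9 10 11
  f  3  2  2  2  2  3  4  5  6  7  8  9 10
  h  4  3  3  3  3  2  3  4  5  6  7  8  9
  i  5  4  4  4  4  3  2  3  4  5  6  7  8
  z  6  5  5  5  5  4  3  2  3  4  5  6  7
  j  7  6  6  6  6  5  4  3  3  4  5  6  7
  b  8  7  7  7  7  6  5  4  4  3  4  5  6
  v  9  8  8  8  8  7  6  5  5  4  3  4  5
  q 10  9  9  9  9  8  7  6  6  5  4  3  4
The bottom-right entry gives D[10][12] = 4, so no sequence of fewer than 4 edits works. Backtracking through the table gives one optimal edit sequence (4 edits):
  oxfhizjbvq → otxfhizjbvq (ins t @2)
  otxfhizjbvq → otnfhizjbvq (sub x→n @3)
  otnfhizjbvq → otnfhizgbvq (sub j→g @8)
  otnfhizgbvq → otnfhizgbvqq (ins q @11)
Edit distance = 4.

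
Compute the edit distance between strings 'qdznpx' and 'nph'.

Let D[i][j] be the edit distance between the first i characters of 'qdznpx' and the first j characters of 'nph', with D[i][0] = i, D[0][j] = j, and D[i][j] = D[i-1][j-1] if the characters match, else 1 + min(D[i-1][j], D[i][j-1], D[i-1][j-1]). Filling the table (rows: prefixes of 'qdznpx', columns: prefixes of 'nph'):
     ε  n  p  h
  ε  0  1  2  3
  q  1  1  2  3
  d  2  2  2  3
  z  3  3  3  3
  n  4  3  4  4
  p  5  4  3  4
  x  6  5  4  4
The bottom-right entry gives D[6][3] = 4, so no sequence of fewer than 4 edits works. Backtracking through the table gives one optimal edit sequence (4 edits):
  qdznpx → dznpx (del q @1)
  dznpx → znpx (del d @1)
  znpx → npx (del z @1)
  npx → nph (sub x→h @3)
Edit distance = 4.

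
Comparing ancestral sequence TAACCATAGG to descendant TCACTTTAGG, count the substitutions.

Differing positions: 2, 5, 6. Hamming distance = 3.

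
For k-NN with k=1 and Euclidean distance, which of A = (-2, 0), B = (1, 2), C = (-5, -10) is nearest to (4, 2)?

Distances: d(A) ≈ 6.3246, d(B) = 3, d(C) = 15. Nearest: B = (1, 2) with distance 3.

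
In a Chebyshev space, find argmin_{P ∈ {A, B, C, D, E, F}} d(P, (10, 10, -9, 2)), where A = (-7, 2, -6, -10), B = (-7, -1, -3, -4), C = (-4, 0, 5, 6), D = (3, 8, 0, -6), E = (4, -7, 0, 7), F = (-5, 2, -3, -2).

Distances: d(A) = 17, d(B) = 17, d(C) = 14, d(D) = 9, d(E) = 17, d(F) = 15. Nearest: D = (3, 8, 0, -6) with distance 9.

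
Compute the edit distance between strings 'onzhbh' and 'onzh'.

Let D[i][j] be the edit distance between the first i characters of 'onzhbh' and the first j characters of 'onzh', with D[i][0] = i, D[0][j] = j, and D[i][j] = D[i-1][j-1] if the characters match, else 1 + min(D[i-1][j], D[i][j-1], D[i-1][j-1]). Filling the table (rows: prefixes of 'onzhbh', columns: prefixes of 'onzh'):
     ε  o  n  z  h
  ε  0  1  2  3  4
  o  1  0  1  2  3
  n  2  1  0  1  2
  z  3  2  1  0  1
  h  4  3  2  1  0
  b  5  4  3  2  1
  h  6  5  4  3  2
The bottom-right entry gives D[6][4] = 2, so no sequence of fewer than 2 edits works. Backtracking through the table gives one optimal edit sequence (2 edits):
  onzhbh → onzbh (del h @4)
  onzbh → onzh (del b @4)
Edit distance = 2.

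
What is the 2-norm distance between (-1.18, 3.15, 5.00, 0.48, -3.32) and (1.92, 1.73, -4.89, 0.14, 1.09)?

(Σ|x_i - y_i|^2)^(1/2) = (|-1.18 - 1.92|^2 + |3.15 - 1.73|^2 + |5 - (-4.89)|^2 + |0.48 - 0.14|^2 + |-3.32 - 1.09|^2)^(1/2)
= (3.1^2 + 1.42^2 + 9.89^2 + 0.34^2 + 4.41^2)^(1/2) = (9.61 + 2.0164 + 97.8121 + 0.1156 + 19.4481)^(1/2) = (129.0022)^(1/2) ≈ 11.3579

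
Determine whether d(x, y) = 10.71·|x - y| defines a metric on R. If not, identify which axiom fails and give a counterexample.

Yes. Since |x - y| is a metric on R and 10.71 > 0, the positive scalar multiple 10.71·|x - y| is also a metric: scaling by a positive constant preserves non-negativity, identity (d=0 ⟺ |x-y|=0 ⟺ x=y), symmetry, and the triangle inequality.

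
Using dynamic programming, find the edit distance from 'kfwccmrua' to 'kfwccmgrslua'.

Let D[i][j] be the edit distance between the first i characters of 'kfwccmrua' and the first j characters of 'kfwccmgrslua', with D[i][0] = i, D[0][j] = j, and D[i][j] = D[i-1][j-1] if the characters match, else 1 + min(D[i-1][j], D[i][j-1], D[i-1][j-1]). Filling the table (rows: prefixes of 'kfwccmrua', columns: prefixes of 'kfwccmgrslua'):
     ε  k  f  w  c  c  m  g  r  s  l  u  a
  ε  0  1  2  3  4  5  6  7  8  9 10 11 12
  k  1  0  1  2  3  4  5  6  7  8  9 10 11
  f  2  1  0  1  2  3  4  5  6  7  8  9 10
  w  3  2  1  0  1  2  3  4  5  6  7  8  9
  c  4  3  2  1  0  1  2  3  4  5  6  7  8
  c  5  4  3  2  1  0  1  2  3  4  5  6  7
  m  6  5  4  3  2  1  0  1  2  3  4  5  6
  r  7  6  5  4  3  2  1  1  1  2  3  4  5
  u  8  7  6  5  4  3  2  2  2  2  3  3  4
  a  9  8  7  6  5  4  3  3  3  3  3  4  3
The bottom-right entry gives D[9][12] = 3, so no sequence of fewer than 3 edits works. Backtracking through the table gives one optimal edit sequence (3 edits):
  kfwccmrua → kfwccmgrua (ins g @7)
  kfwccmgrua → kfwccmgrsua (ins s @9)
  kfwccmgrsua → kfwccmgrslua (ins l @10)
Edit distance = 3.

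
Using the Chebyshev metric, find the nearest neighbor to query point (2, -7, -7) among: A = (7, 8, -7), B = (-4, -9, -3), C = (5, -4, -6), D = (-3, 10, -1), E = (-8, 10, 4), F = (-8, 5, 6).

Distances: d(A) = 15, d(B) = 6, d(C) = 3, d(D) = 17, d(E) = 17, d(F) = 13. Nearest: C = (5, -4, -6) with distance 3.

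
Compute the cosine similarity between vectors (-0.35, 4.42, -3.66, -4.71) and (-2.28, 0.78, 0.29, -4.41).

With u = (-0.35, 4.42, -3.66, -4.71), v = (-2.28, 0.78, 0.29, -4.41):
u·v = (-0.35)·(-2.28) + 4.42·0.78 + (-3.66)·0.29 + (-4.71)·(-4.41) = 0.798 + 3.4476 + (-1.0614) + 20.7711 = 23.9553.
|u| = √((-0.35)² + 4.42² + (-3.66)² + (-4.71)²) = √(0.1225 + 19.5364 + 13.3956 + 22.1841) = √55.2386, |v| = √((-2.28)² + 0.78² + 0.29² + (-4.41)²) = √(5.1984 + 0.6084 + 0.0841 + 19.4481) = √25.339.
cos θ = (u·v)/(|u||v|) = 23.9553/(√55.2386·√25.339) ≈ 0.6403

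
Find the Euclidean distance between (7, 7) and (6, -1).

√(Σ(x_i - y_i)²) = √((7 - 6)² + (7 - (-1))²)
= √(1² + 8²) = √(1 + 64) = √65 ≈ 8.0623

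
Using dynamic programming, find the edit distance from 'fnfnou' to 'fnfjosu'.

Let D[i][j] be the edit distance between the first i characters of 'fnfnou' and the first j characters of 'fnfjosu', with D[i][0] = i, D[0][j] = j, and D[i][j] = D[i-1][j-1] if the characters match, else 1 + min(D[i-1][j], D[i][j-1], D[i-1][j-1]). Filling the table (rows: prefixes of 'fnfnou', columns: prefixes of 'fnfjosu'):
     ε  f  n  f  j  o  s  u
  ε  0  1  2  3  4  5  6  7
  f  1  0  1  2  3  4  5  6
  n  2  1  0  1  2  3  4  5
  f  3  2  1  0  1  2  3  4
  n  4  3  2  1  1  2  3  4
  o  5  4  3  2  2  1  2  3
  u  6  5  4  3  3  2  2  2
The bottom-right entry gives D[6][7] = 2, so no sequence of fewer than 2 edits works. Backtracking through the table gives one optimal edit sequence (2 edits):
  fnfnou → fnfjou (sub n→j @4)
  fnfjou → fnfjosu (ins s @6)
Edit distance = 2.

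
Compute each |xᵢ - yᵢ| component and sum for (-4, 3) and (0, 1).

Σ|x_i - y_i| = |-4 - 0| + |3 - 1| = 4 + 2 = 6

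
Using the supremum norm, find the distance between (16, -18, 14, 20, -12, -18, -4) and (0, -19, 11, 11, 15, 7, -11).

max(|x_i - y_i|) = max(|16 - 0|, |-18 - (-19)|, |14 - 11|, |20 - 11|, |-12 - 15|, |-18 - 7|, |-4 - (-11)|) = max(16, 1, 3, 9, 27, 25, 7) = 27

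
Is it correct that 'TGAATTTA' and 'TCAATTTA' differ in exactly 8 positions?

Differing positions: 2. Hamming distance = 1, so the claim that d_H = 8 is false.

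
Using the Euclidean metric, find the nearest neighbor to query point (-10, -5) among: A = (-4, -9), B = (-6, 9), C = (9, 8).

Distances: d(A) ≈ 7.2111, d(B) ≈ 14.5602, d(C) ≈ 23.0217. Nearest: A = (-4, -9) with distance 7.2111.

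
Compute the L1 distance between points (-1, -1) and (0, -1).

Σ|x_i - y_i| = |-1 - 0| + |-1 - (-1)| = 1 + 0 = 1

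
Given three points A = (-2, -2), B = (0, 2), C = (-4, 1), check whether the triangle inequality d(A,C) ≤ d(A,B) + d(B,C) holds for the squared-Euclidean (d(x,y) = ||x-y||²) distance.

d(A,B) = 2² + 4² = 20, d(B,C) = 4² + 1² = 17, d(A,C) = 2² + 3² = 13.
d(A,C) = 13 ≤ 20 + 17 = 37. Triangle inequality is satisfied.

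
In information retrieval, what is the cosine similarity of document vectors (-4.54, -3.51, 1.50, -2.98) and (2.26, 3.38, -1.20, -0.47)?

With u = (-4.54, -3.51, 1.50, -2.98), v = (2.26, 3.38, -1.20, -0.47):
u·v = (-4.54)·2.26 + (-3.51)·3.38 + 1.5·(-1.2) + (-2.98)·(-0.47) = (-10.2604) + (-11.8638) + (-1.8) + 1.4006 = -22.5236.
|u| = √((-4.54)² + (-3.51)² + 1.5² + (-2.98)²) = √(20.6116 + 12.3201 + 2.25 + 8.8804) = √44.0621, |v| = √(2.26² + 3.38² + (-1.2)² + (-0.47)²) = √(5.1076 + 11.4244 + 1.44 + 0.2209) = √18.1929.
cos θ = (u·v)/(|u||v|) = -22.5236/(√44.0621·√18.1929) ≈ -0.7955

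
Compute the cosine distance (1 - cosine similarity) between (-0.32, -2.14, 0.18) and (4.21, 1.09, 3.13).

With u = (-0.32, -2.14, 0.18), v = (4.21, 1.09, 3.13):
u·v = (-0.32)·4.21 + (-2.14)·1.09 + 0.18·3.13 = (-1.3472) + (-2.3326) + 0.5634 = -3.1164.
|u| = √((-0.32)² + (-2.14)² + 0.18²) = √(0.1024 + 4.5796 + 0.0324) = √4.7144, |v| = √(4.21² + 1.09² + 3.13²) = √(17.7241 + 1.1881 + 9.7969) = √28.7091.
cos θ = (u·v)/(|u||v|) = -3.1164/(√4.7144·√28.7091) ≈ -0.2679
Cosine distance = 1 - cos θ ≈ 1 - (-0.2679) = 1.2679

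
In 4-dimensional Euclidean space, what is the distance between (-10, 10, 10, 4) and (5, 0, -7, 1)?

√(Σ(x_i - y_i)²) = √((-10 - 5)² + (10 - 0)² + (10 - (-7))² + (4 - 1)²)
= √((-15)² + 10² + 17² + 3²) = √(225 + 100 + 289 + 9) = √623 ≈ 24.96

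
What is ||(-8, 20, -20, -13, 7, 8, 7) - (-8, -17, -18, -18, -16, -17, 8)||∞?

max(|x_i - y_i|) = max(|-8 - (-8)|, |20 - (-17)|, |-20 - (-18)|, |-13 - (-18)|, |7 - (-16)|, |8 - (-17)|, |7 - 8|) = max(0, 37, 2, 5, 23, 25, 1) = 37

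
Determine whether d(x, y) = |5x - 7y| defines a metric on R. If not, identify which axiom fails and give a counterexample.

No. d fails symmetry: d(4, 3) = |5·4 - 7·3| = |-1| = 1, but d(3, 4) = |5·3 - 7·4| = |-13| = 13. Since 1 ≠ 13, d(x,y) ≠ d(y,x) in general.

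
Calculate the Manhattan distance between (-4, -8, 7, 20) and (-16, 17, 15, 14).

Σ|x_i - y_i| = |-4 - (-16)| + |-8 - 17| + |7 - 15| + |20 - 14| = 12 + 25 + 8 + 6 = 51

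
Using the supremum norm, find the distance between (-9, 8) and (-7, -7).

max(|x_i - y_i|) = max(|-9 - (-7)|, |8 - (-7)|) = max(2, 15) = 15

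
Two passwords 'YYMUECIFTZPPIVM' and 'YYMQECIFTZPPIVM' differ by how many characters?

Differing positions: 4. Hamming distance = 1.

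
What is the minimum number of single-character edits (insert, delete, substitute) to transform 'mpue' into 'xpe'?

Let D[i][j] be the edit distance between the first i characters of 'mpue' and the first j characters of 'xpe', with D[i][0] = i, D[0][j] = j, and D[i][j] = D[i-1][j-1] if the characters match, else 1 + min(D[i-1][j], D[i][j-1], D[i-1][j-1]). Filling the table (rows: prefixes of 'mpue', columns: prefixes of 'xpe'):
     ε  x  p  e
  ε  0  1  2  3
  m  1  1  2  3
  p  2  2  1  2
  u  3  3  2  2
  e  4  4  3  2
The bottom-right entry gives D[4][3] = 2, so no sequence of fewer than 2 edits works. Backtracking through the table gives one optimal edit sequence (2 edits):
  mpue → xpue (sub m→x @1)
  xpue → xpe (del u @3)
Edit distance = 2.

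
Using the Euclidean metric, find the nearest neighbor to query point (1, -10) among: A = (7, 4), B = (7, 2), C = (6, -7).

Distances: d(A) ≈ 15.2315, d(B) ≈ 13.4164, d(C) ≈ 5.831. Nearest: C = (6, -7) with distance 5.831.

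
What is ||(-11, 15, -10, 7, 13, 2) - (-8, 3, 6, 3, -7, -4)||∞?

max(|x_i - y_i|) = max(|-11 - (-8)|, |15 - 3|, |-10 - 6|, |7 - 3|, |13 - (-7)|, |2 - (-4)|) = max(3, 12, 16, 4, 20, 6) = 20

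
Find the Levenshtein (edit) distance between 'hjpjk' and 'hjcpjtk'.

Let D[i][j] be the edit distance between the first i characters of 'hjpjk' and the first j characters of 'hjcpjtk', with D[i][0] = i, D[0][j] = j, and D[i][j] = D[i-1][j-1] if the characters match, else 1 + min(D[i-1][j], D[i][j-1], D[i-1][j-1]). Filling the table (rows: prefixes of 'hjpjk', columns: prefixes of 'hjcpjtk'):
     ε  h  j  c  p  j  t  k
  ε  0  1  2  3  4  5  6  7
  h  1  0  1  2  3  4  5  6
  j  2  1  0  1  2  3  4  5
  p  3  2  1  1  1  2  3  4
  j  4  3  2  2  2  1  2  3
  k  5  4  3  3  3  2  2  2
The bottom-right entry gives D[5][7] = 2, so no sequence of fewer than 2 edits works. Backtracking through the table gives one optimal edit sequence (2 edits):
  hjpjk → hjcpjk (ins c @3)
  hjcpjk → hjcpjtk (ins t @6)
Edit distance = 2.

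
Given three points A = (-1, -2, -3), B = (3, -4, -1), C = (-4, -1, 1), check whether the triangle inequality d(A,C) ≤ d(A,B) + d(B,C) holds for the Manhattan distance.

d(A,B) = 4 + 2 + 2 = 8, d(B,C) = 7 + 3 + 2 = 12, d(A,C) = 3 + 1 + 4 = 8.
d(A,C) = 8 ≤ 8 + 12 = 20. Triangle inequality is satisfied.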